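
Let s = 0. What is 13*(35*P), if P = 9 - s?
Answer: 4095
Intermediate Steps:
P = 9 (P = 9 - 1*0 = 9 + 0 = 9)
13*(35*P) = 13*(35*9) = 13*315 = 4095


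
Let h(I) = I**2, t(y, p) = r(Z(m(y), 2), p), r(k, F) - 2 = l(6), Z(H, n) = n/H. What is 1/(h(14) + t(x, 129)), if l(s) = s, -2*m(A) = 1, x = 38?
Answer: 1/204 ≈ 0.0049020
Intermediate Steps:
m(A) = -1/2 (m(A) = -1/2*1 = -1/2)
r(k, F) = 8 (r(k, F) = 2 + 6 = 8)
t(y, p) = 8
1/(h(14) + t(x, 129)) = 1/(14**2 + 8) = 1/(196 + 8) = 1/204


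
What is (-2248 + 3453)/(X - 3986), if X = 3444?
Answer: -1205/542 ≈ -2.2232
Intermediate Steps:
(-2248 + 3453)/(X - 3986) = (-2248 + 3453)/(3444 - 3986) = 1205/(-542) = 1205*(-1/542) = -1205/542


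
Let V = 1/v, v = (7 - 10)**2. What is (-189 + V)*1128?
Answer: -639200/3 ≈ -2.1307e+5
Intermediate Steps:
v = 9 (v = (-3)**2 = 9)
V = 1/9 ≈ 0.11111
(-189 + V)*1128 = (-189 + 1/9)*1128 = -1700/9*1128 = -639200/3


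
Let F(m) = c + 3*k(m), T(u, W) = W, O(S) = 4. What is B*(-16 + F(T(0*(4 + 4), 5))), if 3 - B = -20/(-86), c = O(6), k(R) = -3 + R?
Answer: -714/43 ≈ -16.605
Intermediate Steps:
c = 4
B = 119/43 (B = 3 - (-20)/(-86) = 3 - (-20)*(-1)/86 = 3 - 1*10/43 = 3 - 10/43 = 119/43 ≈ 2.7674)
F(m) = -5 + 3*m (F(m) = 4 + 3*(-3 + m) = 4 + (-9 + 3*m) = -5 + 3*m)
B*(-16 + F(T(0*(4 + 4), 5))) = 119*(-16 + (-5 + 3*5))/43 = 119*(-16 + (-5 + 15))/43 = 119*(-16 + 10)/43 = (119/43)*(-6) = -714/43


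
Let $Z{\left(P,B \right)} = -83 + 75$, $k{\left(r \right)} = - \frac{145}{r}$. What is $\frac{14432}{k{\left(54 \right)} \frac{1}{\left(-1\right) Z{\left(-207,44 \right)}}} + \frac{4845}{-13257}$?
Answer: $- \frac{27551037631}{640755} \approx -42998.0$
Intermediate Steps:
$Z{\left(P,B \right)} = -8$
$\frac{14432}{k{\left(54 \right)} \frac{1}{\left(-1\right) Z{\left(-207,44 \right)}}} + \frac{4845}{-13257} = \frac{14432}{- \frac{145}{54} \frac{1}{\left(-1\right) \left(-8\right)}} + \frac{4845}{-13257} = \frac{14432}{\left(-145\right) \frac{1}{54} \cdot \frac{1}{8}} + 4845 \left(- \frac{1}{13257}\right) = \frac{14432}{\left(- \frac{145}{54}\right) \frac{1}{8}} - \frac{1615}{4419} = \frac{14432}{- \frac{145}{432}} - \frac{1615}{4419} = 14432 \left(- \frac{432}{145}\right) - \frac{1615}{4419} = - \frac{6234624}{145} - \frac{1615}{4419} = - \frac{27551037631}{640755}$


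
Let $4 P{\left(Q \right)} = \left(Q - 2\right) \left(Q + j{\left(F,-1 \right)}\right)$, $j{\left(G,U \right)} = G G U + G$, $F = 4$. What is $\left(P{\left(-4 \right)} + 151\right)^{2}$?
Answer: $30625$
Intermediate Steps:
$j{\left(G,U \right)} = G + U G^{2}$ ($j{\left(G,U \right)} = G^{2} U + G = U G^{2} + G = G + U G^{2}$)
$P{\left(Q \right)} = \frac{\left(-12 + Q\right) \left(-2 + Q\right)}{4}$ ($P{\left(Q \right)} = \frac{\left(Q - 2\right) \left(Q + 4 \left(1 + 4 \left(-1\right)\right)\right)}{4} = \frac{\left(-2 + Q\right) \left(Q + 4 \left(1 - 4\right)\right)}{4} = \frac{\left(-2 + Q\right) \left(Q + 4 \left(-3\right)\right)}{4} = \frac{\left(-2 + Q\right) \left(Q - 12\right)}{4} = \frac{\left(-2 + Q\right) \left(-12 + Q\right)}{4} = \frac{\left(-12 + Q\right) \left(-2 + Q\right)}{4}$)
$\left(P{\left(-4 \right)} + 151\right)^{2} = \left(\left(6 - -14 + \frac{\left(-4\right)^{2}}{4}\right) + 151\right)^{2} = \left(\left(6 + 14 + \frac{1}{4} \cdot 16\right) + 151\right)^{2} = \left(\left(6 + 14 + 4\right) + 151\right)^{2} = \left(24 + 151\right)^{2} = 175^{2} = 30625$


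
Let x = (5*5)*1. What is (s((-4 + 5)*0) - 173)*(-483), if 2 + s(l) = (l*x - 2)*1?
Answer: 85491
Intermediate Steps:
x = 25 (x = 25*1 = 25)
s(l) = -4 + 25*l (s(l) = -2 + (l*25 - 2)*1 = -2 + (25*l - 2)*1 = -2 + (-2 + 25*l)*1 = -2 + (-2 + 25*l) = -4 + 25*l)
(s((-4 + 5)*0) - 173)*(-483) = ((-4 + 25*((-4 + 5)*0)) - 173)*(-483) = ((-4 + 25*(1*0)) - 173)*(-483) = ((-4 + 25*0) - 173)*(-483) = ((-4 + 0) - 173)*(-483) = (-4 - 173)*(-483) = -177*(-483) = 85491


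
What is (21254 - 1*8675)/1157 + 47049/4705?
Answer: 113619888/5443685 ≈ 20.872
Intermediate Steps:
(21254 - 1*8675)/1157 + 47049/4705 = (21254 - 8675)*(1/1157) + 47049*(1/4705) = 12579*(1/1157) + 47049/4705 = 12579/1157 + 47049/4705 = 113619888/5443685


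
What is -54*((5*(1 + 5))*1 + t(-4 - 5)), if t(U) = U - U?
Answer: -1620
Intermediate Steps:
t(U) = 0
-54*((5*(1 + 5))*1 + t(-4 - 5)) = -54*((5*(1 + 5))*1 + 0) = -54*((5*6)*1 + 0) = -54*(30*1 + 0) = -54*(30 + 0) = -54*30 = -1620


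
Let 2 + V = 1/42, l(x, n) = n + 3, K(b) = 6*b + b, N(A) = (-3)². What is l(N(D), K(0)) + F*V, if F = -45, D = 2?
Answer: 1287/14 ≈ 91.929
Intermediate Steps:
N(A) = 9
K(b) = 7*b
l(x, n) = 3 + n
V = -83/42 (V = -2 + 1/42 = -83/42 ≈ -1.9762)
l(N(D), K(0)) + F*V = (3 + 7*0) - 45*(-83/42) = (3 + 0) + 1245/14 = 3 + 1245/14 = 1287/14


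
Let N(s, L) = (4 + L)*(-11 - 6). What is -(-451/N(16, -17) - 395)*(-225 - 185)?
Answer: -35975860/221 ≈ -1.6279e+5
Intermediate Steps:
N(s, L) = -68 - 17*L (N(s, L) = (4 + L)*(-17) = -68 - 17*L)
-(-451/N(16, -17) - 395)*(-225 - 185) = -(-451/(-68 - 17*(-17)) - 395)*(-225 - 185) = -(-451/(-68 + 289) - 395)*(-410) = -(-451/221 - 395)*(-410) = -(-87746)*(-410)/221 = -1*35975860/221 = -35975860/221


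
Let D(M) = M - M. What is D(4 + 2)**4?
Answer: 0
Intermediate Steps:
D(M) = 0
D(4 + 2)**4 = 0**4 = 0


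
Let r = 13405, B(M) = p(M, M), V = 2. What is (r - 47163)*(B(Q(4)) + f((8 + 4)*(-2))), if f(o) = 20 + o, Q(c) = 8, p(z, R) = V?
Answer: 67516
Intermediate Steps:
p(z, R) = 2
B(M) = 2
(r - 47163)*(B(Q(4)) + f((8 + 4)*(-2))) = (13405 - 47163)*(2 + (20 + (8 + 4)*(-2))) = -33758*(2 + (20 + 12*(-2))) = -33758*(2 + (20 - 24)) = -33758*(2 - 4) = -33758*(-2) = 67516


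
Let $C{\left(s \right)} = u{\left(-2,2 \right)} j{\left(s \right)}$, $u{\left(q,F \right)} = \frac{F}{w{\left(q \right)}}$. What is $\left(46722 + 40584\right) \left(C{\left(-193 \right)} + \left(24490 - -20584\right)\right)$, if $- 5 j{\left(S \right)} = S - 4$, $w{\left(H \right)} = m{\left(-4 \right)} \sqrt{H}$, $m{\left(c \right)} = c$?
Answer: $3935230644 + \frac{8599641 i \sqrt{2}}{10} \approx 3.9352 \cdot 10^{9} + 1.2162 \cdot 10^{6} i$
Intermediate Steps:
$w{\left(H \right)} = - 4 \sqrt{H}$
$u{\left(q,F \right)} = - \frac{F}{4 \sqrt{q}}$ ($u{\left(q,F \right)} = \frac{F}{\left(-4\right) \sqrt{q}} = F \left(- \frac{1}{4 \sqrt{q}}\right) = - \frac{F}{4 \sqrt{q}}$)
$j{\left(S \right)} = \frac{4}{5} - \frac{S}{5}$ ($j{\left(S \right)} = - \frac{S - 4}{5} = - \frac{-4 + S}{5} = \frac{4}{5} - \frac{S}{5}$)
$C{\left(s \right)} = \frac{i \sqrt{2} \left(\frac{4}{5} - \frac{s}{5}\right)}{4}$ ($C{\left(s \right)} = \left(- \frac{1}{4}\right) 2 \frac{1}{\sqrt{-2}} \left(\frac{4}{5} - \frac{s}{5}\right) = \left(- \frac{1}{4}\right) 2 \left(- \frac{i \sqrt{2}}{2}\right) \left(\frac{4}{5} - \frac{s}{5}\right) = \frac{i \sqrt{2}}{4} \left(\frac{4}{5} - \frac{s}{5}\right) = \frac{i \sqrt{2} \left(\frac{4}{5} - \frac{s}{5}\right)}{4}$)
$\left(46722 + 40584\right) \left(C{\left(-193 \right)} + \left(24490 - -20584\right)\right) = \left(46722 + 40584\right) \left(\frac{i \sqrt{2} \left(4 - -193\right)}{20} + \left(24490 - -20584\right)\right) = 87306 \left(\frac{i \sqrt{2} \left(4 + 193\right)}{20} + \left(24490 + 20584\right)\right) = 87306 \left(\frac{1}{20} i \sqrt{2} \cdot 197 + 45074\right) = 87306 \left(\frac{197 i \sqrt{2}}{20} + 45074\right) = 87306 \left(45074 + \frac{197 i \sqrt{2}}{20}\right) = 3935230644 + \frac{8599641 i \sqrt{2}}{10}$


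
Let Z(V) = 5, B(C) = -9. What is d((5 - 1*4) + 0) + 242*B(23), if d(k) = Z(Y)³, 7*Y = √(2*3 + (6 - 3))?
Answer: -2053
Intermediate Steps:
Y = 3/7 (Y = √(2*3 + (6 - 3))/7 = √(6 + 3)/7 = √9/7 = (⅐)*3 = 3/7 ≈ 0.42857)
d(k) = 125 (d(k) = 5³ = 125)
d((5 - 1*4) + 0) + 242*B(23) = 125 + 242*(-9) = 125 - 2178 = -2053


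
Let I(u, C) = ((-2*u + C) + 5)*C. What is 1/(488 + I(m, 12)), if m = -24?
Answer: 1/1268 ≈ 0.00078864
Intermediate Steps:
I(u, C) = C*(5 + C - 2*u) (I(u, C) = ((C - 2*u) + 5)*C = (5 + C - 2*u)*C = C*(5 + C - 2*u))
1/(488 + I(m, 12)) = 1/(488 + 12*(5 + 12 - 2*(-24))) = 1/(488 + 12*(5 + 12 + 48)) = 1/(488 + 12*65) = 1/(488 + 780) = 1/1268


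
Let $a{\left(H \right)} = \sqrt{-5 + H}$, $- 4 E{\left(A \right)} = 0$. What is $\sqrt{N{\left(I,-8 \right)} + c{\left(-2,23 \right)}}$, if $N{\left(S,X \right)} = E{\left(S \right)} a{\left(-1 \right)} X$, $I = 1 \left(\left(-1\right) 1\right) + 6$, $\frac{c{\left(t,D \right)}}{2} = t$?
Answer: $2 i \approx 2.0 i$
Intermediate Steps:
$E{\left(A \right)} = 0$ ($E{\left(A \right)} = \left(- \frac{1}{4}\right) 0 = 0$)
$c{\left(t,D \right)} = 2 t$
$I = 5$ ($I = 1 \left(-1\right) + 6 = -1 + 6 = 5$)
$N{\left(S,X \right)} = 0$ ($N{\left(S,X \right)} = 0 \sqrt{-5 - 1} X = 0 \sqrt{-6} X = 0 i \sqrt{6} X = 0 X = 0$)
$\sqrt{N{\left(I,-8 \right)} + c{\left(-2,23 \right)}} = \sqrt{0 + 2 \left(-2\right)} = \sqrt{0 - 4} = \sqrt{-4} = 2 i$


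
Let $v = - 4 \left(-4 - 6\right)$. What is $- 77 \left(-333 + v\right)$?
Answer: $22561$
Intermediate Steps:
$v = 40$ ($v = \left(-4\right) \left(-10\right) = 40$)
$- 77 \left(-333 + v\right) = - 77 \left(-333 + 40\right) = \left(-77\right) \left(-293\right) = 22561$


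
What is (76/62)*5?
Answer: 190/31 ≈ 6.1290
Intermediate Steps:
(76/62)*5 = ((1/62)*76)*5 = (38/31)*5 = 190/31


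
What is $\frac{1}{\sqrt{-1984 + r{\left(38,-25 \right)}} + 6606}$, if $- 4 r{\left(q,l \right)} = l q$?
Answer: $\frac{13212}{87281965} - \frac{i \sqrt{6986}}{87281965} \approx 0.00015137 - 9.5761 \cdot 10^{-7} i$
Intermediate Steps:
$r{\left(q,l \right)} = - \frac{l q}{4}$
$\frac{1}{\sqrt{-1984 + r{\left(38,-25 \right)}} + 6606} = \frac{1}{\sqrt{-1984 - \left(- \frac{25}{4}\right) 38} + 6606} = \frac{1}{\sqrt{-1984 + \frac{475}{2}} + 6606} = \frac{1}{\sqrt{- \frac{3493}{2}} + 6606} = \frac{1}{\frac{i \sqrt{6986}}{2} + 6606} = \frac{1}{6606 + \frac{i \sqrt{6986}}{2}}$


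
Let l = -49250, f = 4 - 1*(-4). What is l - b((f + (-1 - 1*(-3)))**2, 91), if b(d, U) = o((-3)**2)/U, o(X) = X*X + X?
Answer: -4481840/91 ≈ -49251.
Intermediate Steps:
f = 8 (f = 4 + 4 = 8)
o(X) = X + X**2 (o(X) = X**2 + X = X + X**2)
b(d, U) = 90/U (b(d, U) = ((-3)**2*(1 + (-3)**2))/U = (9*(1 + 9))/U = (9*10)/U = 90/U)
l - b((f + (-1 - 1*(-3)))**2, 91) = -49250 - 90/91 = -4481840/91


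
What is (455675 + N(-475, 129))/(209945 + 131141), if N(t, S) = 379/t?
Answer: 108222623/81007925 ≈ 1.3360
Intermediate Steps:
(455675 + N(-475, 129))/(209945 + 131141) = (455675 + 379/(-475))/(209945 + 131141) = (455675 + 379*(-1/475))/341086 = (455675 - 379/475)*(1/341086) = (216445246/475)*(1/341086) = 108222623/81007925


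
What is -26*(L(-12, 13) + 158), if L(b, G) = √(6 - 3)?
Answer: -4108 - 26*√3 ≈ -4153.0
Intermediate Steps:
L(b, G) = √3
-26*(L(-12, 13) + 158) = -26*(√3 + 158) = -26*(158 + √3) = -4108 - 26*√3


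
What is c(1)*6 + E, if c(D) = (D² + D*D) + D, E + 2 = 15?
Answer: 31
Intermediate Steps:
E = 13 (E = -2 + 15 = 13)
c(D) = D + 2*D² (c(D) = (D² + D²) + D = 2*D² + D = D + 2*D²)
c(1)*6 + E = (1*(1 + 2*1))*6 + 13 = (1*(1 + 2))*6 + 13 = (1*3)*6 + 13 = 3*6 + 13 = 18 + 13 = 31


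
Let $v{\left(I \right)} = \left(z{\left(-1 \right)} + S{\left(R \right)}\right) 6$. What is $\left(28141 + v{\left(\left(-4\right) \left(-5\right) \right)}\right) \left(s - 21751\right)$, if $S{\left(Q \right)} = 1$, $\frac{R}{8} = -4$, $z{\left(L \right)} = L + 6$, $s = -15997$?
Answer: $-1063625396$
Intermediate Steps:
$z{\left(L \right)} = 6 + L$
$R = -32$ ($R = 8 \left(-4\right) = -32$)
$v{\left(I \right)} = 36$ ($v{\left(I \right)} = \left(\left(6 - 1\right) + 1\right) 6 = \left(5 + 1\right) 6 = 6 \cdot 6 = 36$)
$\left(28141 + v{\left(\left(-4\right) \left(-5\right) \right)}\right) \left(s - 21751\right) = \left(28141 + 36\right) \left(-15997 - 21751\right) = 28177 \left(-37748\right) = -1063625396$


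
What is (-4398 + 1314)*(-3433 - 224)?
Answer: 11278188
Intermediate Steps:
(-4398 + 1314)*(-3433 - 224) = -3084*(-3657) = 11278188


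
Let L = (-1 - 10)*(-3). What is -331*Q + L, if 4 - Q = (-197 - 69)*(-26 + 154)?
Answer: -11271179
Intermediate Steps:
Q = 34052 (Q = 4 - (-197 - 69)*(-26 + 154) = 4 - (-266)*128 = 4 - 1*(-34048) = 4 + 34048 = 34052)
L = 33 (L = -11*(-3) = 33)
-331*Q + L = -331*34052 + 33 = -11271212 + 33 = -11271179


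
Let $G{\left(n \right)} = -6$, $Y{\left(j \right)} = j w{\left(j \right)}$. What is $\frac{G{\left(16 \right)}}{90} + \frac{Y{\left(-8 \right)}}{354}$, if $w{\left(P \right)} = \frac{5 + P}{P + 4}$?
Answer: $- \frac{74}{885} \approx -0.083616$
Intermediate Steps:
$w{\left(P \right)} = \frac{5 + P}{4 + P}$
$Y{\left(j \right)} = \frac{j \left(5 + j\right)}{4 + j}$ ($Y{\left(j \right)} = j \frac{5 + j}{4 + j} = \frac{j \left(5 + j\right)}{4 + j}$)
$\frac{G{\left(16 \right)}}{90} + \frac{Y{\left(-8 \right)}}{354} = - \frac{6}{90} + \frac{\left(-8\right) \frac{1}{4 - 8} \left(5 - 8\right)}{354} = \left(-6\right) \frac{1}{90} + \left(-8\right) \frac{1}{-4} \left(-3\right) \frac{1}{354} = - \frac{1}{15} + \left(-8\right) \left(- \frac{1}{4}\right) \left(-3\right) \frac{1}{354} = - \frac{1}{15} - \frac{1}{59} = - \frac{74}{885}$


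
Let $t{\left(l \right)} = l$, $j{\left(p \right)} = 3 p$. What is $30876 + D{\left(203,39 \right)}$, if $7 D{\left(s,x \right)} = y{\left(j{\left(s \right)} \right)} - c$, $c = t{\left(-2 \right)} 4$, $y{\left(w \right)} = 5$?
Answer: $\frac{216145}{7} \approx 30878.0$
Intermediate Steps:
$c = -8$ ($c = \left(-2\right) 4 = -8$)
$D{\left(s,x \right)} = \frac{13}{7}$ ($D{\left(s,x \right)} = \frac{5 - -8}{7} = \frac{5 + 8}{7} = \frac{1}{7} \cdot 13 = \frac{13}{7}$)
$30876 + D{\left(203,39 \right)} = 30876 + \frac{13}{7} = \frac{216145}{7}$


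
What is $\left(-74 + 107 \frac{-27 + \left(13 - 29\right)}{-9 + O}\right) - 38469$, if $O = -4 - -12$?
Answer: $-33942$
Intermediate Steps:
$O = 8$ ($O = -4 + 12 = 8$)
$\left(-74 + 107 \frac{-27 + \left(13 - 29\right)}{-9 + O}\right) - 38469 = \left(-74 + 107 \frac{-27 + \left(13 - 29\right)}{-9 + 8}\right) - 38469 = \left(-74 + 107 \frac{-27 + \left(13 - 29\right)}{-1}\right) - 38469 = \left(-74 + 107 \left(-27 - 16\right) \left(-1\right)\right) - 38469 = \left(-74 + 107 \left(\left(-43\right) \left(-1\right)\right)\right) - 38469 = \left(-74 + 107 \cdot 43\right) - 38469 = \left(-74 + 4601\right) - 38469 = 4527 - 38469 = -33942$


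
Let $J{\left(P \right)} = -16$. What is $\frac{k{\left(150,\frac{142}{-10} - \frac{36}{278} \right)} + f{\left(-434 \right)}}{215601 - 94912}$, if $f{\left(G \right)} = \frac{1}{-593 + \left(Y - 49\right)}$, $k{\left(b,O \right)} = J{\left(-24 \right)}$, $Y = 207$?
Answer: $- \frac{6961}{52499715} \approx -0.00013259$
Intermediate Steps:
$k{\left(b,O \right)} = -16$
$f{\left(G \right)} = - \frac{1}{435}$ ($f{\left(G \right)} = \frac{1}{-593 + \left(207 - 49\right)} = \frac{1}{-593 + 158} = \frac{1}{-435} = - \frac{1}{435}$)
$\frac{k{\left(150,\frac{142}{-10} - \frac{36}{278} \right)} + f{\left(-434 \right)}}{215601 - 94912} = \frac{-16 - \frac{1}{435}}{215601 - 94912} = - \frac{6961}{435 \cdot 120689} = \left(- \frac{6961}{435}\right) \frac{1}{120689} = - \frac{6961}{52499715}$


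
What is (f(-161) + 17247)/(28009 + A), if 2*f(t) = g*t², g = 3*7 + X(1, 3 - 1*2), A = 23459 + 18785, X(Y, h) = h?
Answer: 302378/70253 ≈ 4.3041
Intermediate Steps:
A = 42244
g = 22 (g = 3*7 + (3 - 1*2) = 21 + (3 - 2) = 21 + 1 = 22)
f(t) = 11*t² (f(t) = (22*t²)/2 = 11*t²)
(f(-161) + 17247)/(28009 + A) = (11*(-161)² + 17247)/(28009 + 42244) = (11*25921 + 17247)/70253 = (285131 + 17247)*(1/70253) = 302378*(1/70253) = 302378/70253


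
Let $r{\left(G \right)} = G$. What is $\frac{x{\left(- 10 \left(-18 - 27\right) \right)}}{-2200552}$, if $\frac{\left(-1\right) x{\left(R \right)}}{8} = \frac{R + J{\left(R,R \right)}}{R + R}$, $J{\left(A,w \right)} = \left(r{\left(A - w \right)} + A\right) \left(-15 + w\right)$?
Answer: $\frac{218}{275069} \approx 0.00079253$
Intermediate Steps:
$J{\left(A,w \right)} = \left(-15 + w\right) \left(- w + 2 A\right)$ ($J{\left(A,w \right)} = \left(\left(A - w\right) + A\right) \left(-15 + w\right) = \left(- w + 2 A\right) \left(-15 + w\right) = \left(-15 + w\right) \left(- w + 2 A\right)$)
$x{\left(R \right)} = - \frac{4 \left(R^{2} - 14 R\right)}{R}$ ($x{\left(R \right)} = - 8 \frac{R + \left(- 30 R + 15 R + R R + R \left(R - R\right)\right)}{R + R} = - 8 \frac{R + \left(- 30 R + 15 R + R^{2} + R 0\right)}{2 R} = - 8 \left(R + \left(- 30 R + 15 R + R^{2} + 0\right)\right) \frac{1}{2 R} = - 8 \left(R + \left(R^{2} - 15 R\right)\right) \frac{1}{2 R} = - 8 \left(R^{2} - 14 R\right) \frac{1}{2 R} = - 8 \frac{R^{2} - 14 R}{2 R} = - \frac{4 \left(R^{2} - 14 R\right)}{R}$)
$\frac{x{\left(- 10 \left(-18 - 27\right) \right)}}{-2200552} = \frac{56 - 4 \left(- 10 \left(-18 - 27\right)\right)}{-2200552} = \left(56 - 4 \left(\left(-10\right) \left(-45\right)\right)\right) \left(- \frac{1}{2200552}\right) = \left(56 - 1800\right) \left(- \frac{1}{2200552}\right) = \left(-1744\right) \left(- \frac{1}{2200552}\right) = \frac{218}{275069}$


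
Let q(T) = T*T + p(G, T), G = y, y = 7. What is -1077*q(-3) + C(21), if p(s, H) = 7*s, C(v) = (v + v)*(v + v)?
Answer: -60702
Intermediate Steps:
G = 7
C(v) = 4*v² (C(v) = (2*v)*(2*v) = 4*v²)
q(T) = 49 + T² (q(T) = T*T + 7*7 = T² + 49 = 49 + T²)
-1077*q(-3) + C(21) = -1077*(49 + (-3)²) + 4*21² = -1077*(49 + 9) + 4*441 = -1077*58 + 1764 = -62466 + 1764 = -60702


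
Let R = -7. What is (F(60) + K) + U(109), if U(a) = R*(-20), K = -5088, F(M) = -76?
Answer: -5024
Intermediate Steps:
U(a) = 140 (U(a) = -7*(-20) = 140)
(F(60) + K) + U(109) = (-76 - 5088) + 140 = -5164 + 140 = -5024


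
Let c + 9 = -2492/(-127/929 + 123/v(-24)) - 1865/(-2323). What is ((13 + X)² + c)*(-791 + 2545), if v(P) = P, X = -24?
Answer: 93436171127818/90840915 ≈ 1.0286e+6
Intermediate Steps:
c = 42278586302/90840915 (c = -9 + (-2492/(-127/929 + 123/(-24)) - 1865/(-2323)) = -9 + (-2492/(-127*1/929 + 123*(-1/24)) - 1865*(-1/2323)) = -9 + (-2492/(-127/929 - 41/8) + 1865/2323) = -9 + (-2492/(-39105/7432) + 1865/2323) = -9 + (-2492*(-7432/39105) + 1865/2323) = -9 + (18520544/39105 + 1865/2323) = -9 + 43096154537/90840915 = 42278586302/90840915 ≈ 465.41)
((13 + X)² + c)*(-791 + 2545) = ((13 - 24)² + 42278586302/90840915)*(-791 + 2545) = ((-11)² + 42278586302/90840915)*1754 = (121 + 42278586302/90840915)*1754 = (53270337017/90840915)*1754 = 93436171127818/90840915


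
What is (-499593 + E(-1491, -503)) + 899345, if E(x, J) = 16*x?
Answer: 375896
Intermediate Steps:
(-499593 + E(-1491, -503)) + 899345 = (-499593 + 16*(-1491)) + 899345 = (-499593 - 23856) + 899345 = -523449 + 899345 = 375896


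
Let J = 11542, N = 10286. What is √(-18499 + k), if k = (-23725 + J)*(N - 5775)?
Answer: 2*I*√13744003 ≈ 7414.6*I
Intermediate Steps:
k = -54957513 (k = (-23725 + 11542)*(10286 - 5775) = -12183*4511 = -54957513)
√(-18499 + k) = √(-18499 - 54957513) = √(-54976012) = 2*I*√13744003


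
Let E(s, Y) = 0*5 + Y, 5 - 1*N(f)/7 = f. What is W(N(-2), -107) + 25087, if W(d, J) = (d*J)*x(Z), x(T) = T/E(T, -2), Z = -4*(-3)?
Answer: 56545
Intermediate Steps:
N(f) = 35 - 7*f
E(s, Y) = Y (E(s, Y) = 0 + Y = Y)
Z = 12
x(T) = -T/2 (x(T) = T/(-2) = T*(-1/2) = -T/2)
W(d, J) = -6*J*d (W(d, J) = (d*J)*(-1/2*12) = (J*d)*(-6) = -6*J*d)
W(N(-2), -107) + 25087 = -6*(-107)*(35 - 7*(-2)) + 25087 = -6*(-107)*(35 + 14) + 25087 = -6*(-107)*49 + 25087 = 31458 + 25087 = 56545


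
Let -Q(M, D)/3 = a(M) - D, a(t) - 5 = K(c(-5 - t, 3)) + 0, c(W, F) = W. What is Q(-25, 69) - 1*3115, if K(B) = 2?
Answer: -2929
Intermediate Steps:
a(t) = 7 (a(t) = 5 + (2 + 0) = 5 + 2 = 7)
Q(M, D) = -21 + 3*D (Q(M, D) = -3*(7 - D) = -21 + 3*D)
Q(-25, 69) - 1*3115 = (-21 + 3*69) - 1*3115 = (-21 + 207) - 3115 = 186 - 3115 = -2929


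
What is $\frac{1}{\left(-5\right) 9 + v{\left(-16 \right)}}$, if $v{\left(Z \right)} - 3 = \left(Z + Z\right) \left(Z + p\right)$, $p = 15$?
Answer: $- \frac{1}{10} \approx -0.1$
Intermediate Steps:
$v{\left(Z \right)} = 3 + 2 Z \left(15 + Z\right)$ ($v{\left(Z \right)} = 3 + \left(Z + Z\right) \left(Z + 15\right) = 3 + 2 Z \left(15 + Z\right)$)
$\frac{1}{\left(-5\right) 9 + v{\left(-16 \right)}} = \frac{1}{\left(-5\right) 9 + \left(3 + 2 \left(-16\right)^{2} + 30 \left(-16\right)\right)} = \frac{1}{-45 + \left(3 + 2 \cdot 256 - 480\right)} = \frac{1}{-45 + \left(3 + 512 - 480\right)} = \frac{1}{-45 + 35} = \frac{1}{-10} = - \frac{1}{10}$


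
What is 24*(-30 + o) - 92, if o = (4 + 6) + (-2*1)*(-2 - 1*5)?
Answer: -236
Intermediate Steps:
o = 24 (o = 10 - 2*(-2 - 5) = 10 - 2*(-7) = 10 + 14 = 24)
24*(-30 + o) - 92 = 24*(-30 + 24) - 92 = 24*(-6) - 92 = -144 - 92 = -236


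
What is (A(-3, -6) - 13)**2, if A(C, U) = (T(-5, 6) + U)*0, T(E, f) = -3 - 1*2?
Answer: 169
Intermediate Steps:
T(E, f) = -5 (T(E, f) = -3 - 2 = -5)
A(C, U) = 0 (A(C, U) = (-5 + U)*0 = 0)
(A(-3, -6) - 13)**2 = (0 - 13)**2 = (-13)**2 = 169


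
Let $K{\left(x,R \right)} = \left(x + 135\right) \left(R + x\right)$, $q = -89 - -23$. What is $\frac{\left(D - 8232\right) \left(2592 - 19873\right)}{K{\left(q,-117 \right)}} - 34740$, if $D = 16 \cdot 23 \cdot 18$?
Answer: $- \frac{155483276}{4209} \approx -36941.0$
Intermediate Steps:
$q = -66$ ($q = -89 + 23 = -66$)
$K{\left(x,R \right)} = \left(135 + x\right) \left(R + x\right)$
$D = 6624$ ($D = 368 \cdot 18 = 6624$)
$\frac{\left(D - 8232\right) \left(2592 - 19873\right)}{K{\left(q,-117 \right)}} - 34740 = \frac{\left(6624 - 8232\right) \left(2592 - 19873\right)}{\left(-66\right)^{2} + 135 \left(-117\right) + 135 \left(-66\right) - -7722} - 34740 = \frac{\left(-1608\right) \left(-17281\right)}{4356 - 15795 - 8910 + 7722} - 34740 = \frac{27787848}{-12627} - 34740 = 27787848 \left(- \frac{1}{12627}\right) - 34740 = - \frac{9262616}{4209} - 34740 = - \frac{155483276}{4209}$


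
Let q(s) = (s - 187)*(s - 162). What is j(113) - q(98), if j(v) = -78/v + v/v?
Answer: -643613/113 ≈ -5695.7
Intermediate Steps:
j(v) = 1 - 78/v (j(v) = -78/v + 1 = 1 - 78/v)
q(s) = (-187 + s)*(-162 + s)
j(113) - q(98) = (-78 + 113)/113 - (30294 + 98² - 349*98) = (1/113)*35 - (30294 + 9604 - 34202) = 35/113 - 1*5696 = 35/113 - 5696 = -643613/113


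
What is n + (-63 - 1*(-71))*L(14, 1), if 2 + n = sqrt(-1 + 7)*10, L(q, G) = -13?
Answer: -106 + 10*sqrt(6) ≈ -81.505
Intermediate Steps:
n = -2 + 10*sqrt(6) (n = -2 + sqrt(-1 + 7)*10 = -2 + sqrt(6)*10 = -2 + 10*sqrt(6) ≈ 22.495)
n + (-63 - 1*(-71))*L(14, 1) = (-2 + 10*sqrt(6)) + (-63 - 1*(-71))*(-13) = (-2 + 10*sqrt(6)) + (-63 + 71)*(-13) = (-2 + 10*sqrt(6)) + 8*(-13) = (-2 + 10*sqrt(6)) - 104 = -106 + 10*sqrt(6)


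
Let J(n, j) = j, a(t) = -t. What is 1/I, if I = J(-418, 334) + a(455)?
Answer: -1/121 ≈ -0.0082645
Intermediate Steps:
I = -121 (I = 334 - 1*455 = 334 - 455 = -121)
1/I = 1/(-121) = -1/121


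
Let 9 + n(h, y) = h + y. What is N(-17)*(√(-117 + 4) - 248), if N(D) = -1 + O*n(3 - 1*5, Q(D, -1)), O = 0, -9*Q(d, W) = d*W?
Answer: 248 - I*√113 ≈ 248.0 - 10.63*I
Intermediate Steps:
Q(d, W) = -W*d/9 (Q(d, W) = -d*W/9 = -W*d/9)
n(h, y) = -9 + h + y (n(h, y) = -9 + (h + y) = -9 + h + y)
N(D) = -1 (N(D) = -1 + 0*(-9 + (3 - 1*5) - ⅑*(-1)*D) = -1 + 0*(-9 + (3 - 5) + D/9) = -1 + 0*(-9 - 2 + D/9) = -1 + 0*(-11 + D/9) = -1 + 0 = -1)
N(-17)*(√(-117 + 4) - 248) = -(√(-117 + 4) - 248) = -(√(-113) - 248) = -(I*√113 - 248) = -(-248 + I*√113) = 248 - I*√113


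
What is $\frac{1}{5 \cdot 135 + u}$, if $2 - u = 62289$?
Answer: $- \frac{1}{61612} \approx -1.6231 \cdot 10^{-5}$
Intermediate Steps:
$u = -62287$ ($u = 2 - 62289 = -62287$)
$\frac{1}{5 \cdot 135 + u} = \frac{1}{5 \cdot 135 - 62287} = \frac{1}{675 - 62287} = \frac{1}{-61612} = - \frac{1}{61612}$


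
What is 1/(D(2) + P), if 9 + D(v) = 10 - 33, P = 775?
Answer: 1/743 ≈ 0.0013459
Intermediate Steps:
D(v) = -32 (D(v) = -9 + (10 - 33) = -9 - 23 = -32)
1/(D(2) + P) = 1/(-32 + 775) = 1/743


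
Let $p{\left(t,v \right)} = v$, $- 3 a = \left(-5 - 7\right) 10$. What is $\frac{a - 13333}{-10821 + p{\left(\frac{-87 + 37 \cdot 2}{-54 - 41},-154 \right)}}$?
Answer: $\frac{13293}{10975} \approx 1.2112$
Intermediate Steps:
$a = 40$ ($a = - \frac{\left(-5 - 7\right) 10}{3} = - \frac{\left(-12\right) 10}{3} = \left(- \frac{1}{3}\right) \left(-120\right) = 40$)
$\frac{a - 13333}{-10821 + p{\left(\frac{-87 + 37 \cdot 2}{-54 - 41},-154 \right)}} = \frac{40 - 13333}{-10821 - 154} = - \frac{13293}{-10975} = \left(-13293\right) \left(- \frac{1}{10975}\right) = \frac{13293}{10975}$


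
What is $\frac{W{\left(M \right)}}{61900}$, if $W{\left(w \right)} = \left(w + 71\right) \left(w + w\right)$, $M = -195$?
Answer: $\frac{2418}{3095} \approx 0.78126$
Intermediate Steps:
$W{\left(w \right)} = 2 w \left(71 + w\right)$ ($W{\left(w \right)} = \left(71 + w\right) 2 w = 2 w \left(71 + w\right)$)
$\frac{W{\left(M \right)}}{61900} = \frac{2 \left(-195\right) \left(71 - 195\right)}{61900} = 2 \left(-195\right) \left(-124\right) \frac{1}{61900} = 48360 \cdot \frac{1}{61900} = \frac{2418}{3095}$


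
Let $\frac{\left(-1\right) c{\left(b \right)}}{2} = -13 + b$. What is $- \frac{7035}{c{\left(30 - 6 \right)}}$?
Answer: $\frac{7035}{22} \approx 319.77$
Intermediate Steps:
$c{\left(b \right)} = 26 - 2 b$ ($c{\left(b \right)} = - 2 \left(-13 + b\right) = 26 - 2 b$)
$- \frac{7035}{c{\left(30 - 6 \right)}} = - \frac{7035}{26 - 2 \left(30 - 6\right)} = - \frac{7035}{26 - 48} = - \frac{7035}{-22} = \left(-7035\right) \left(- \frac{1}{22}\right) = \frac{7035}{22}$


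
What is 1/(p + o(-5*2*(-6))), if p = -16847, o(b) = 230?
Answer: -1/16617 ≈ -6.0179e-5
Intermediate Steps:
1/(p + o(-5*2*(-6))) = 1/(-16847 + 230) = 1/(-16617) = -1/16617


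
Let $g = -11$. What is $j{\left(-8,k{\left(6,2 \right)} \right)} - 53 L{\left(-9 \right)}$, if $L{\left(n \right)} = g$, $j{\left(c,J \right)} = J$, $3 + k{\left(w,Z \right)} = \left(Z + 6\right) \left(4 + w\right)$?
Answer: $660$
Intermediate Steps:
$k{\left(w,Z \right)} = -3 + \left(4 + w\right) \left(6 + Z\right)$ ($k{\left(w,Z \right)} = -3 + \left(Z + 6\right) \left(4 + w\right) = -3 + \left(6 + Z\right) \left(4 + w\right) = -3 + \left(4 + w\right) \left(6 + Z\right)$)
$L{\left(n \right)} = -11$
$j{\left(-8,k{\left(6,2 \right)} \right)} - 53 L{\left(-9 \right)} = \left(21 + 4 \cdot 2 + 6 \cdot 6 + 2 \cdot 6\right) - -583 = \left(21 + 8 + 36 + 12\right) + 583 = 77 + 583 = 660$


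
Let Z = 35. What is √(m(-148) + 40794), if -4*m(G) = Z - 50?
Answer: √163191/2 ≈ 201.98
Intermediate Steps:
m(G) = 15/4 (m(G) = -(35 - 50)/4 = -¼*(-15) = 15/4)
√(m(-148) + 40794) = √(15/4 + 40794) = √(163191/4) = √163191/2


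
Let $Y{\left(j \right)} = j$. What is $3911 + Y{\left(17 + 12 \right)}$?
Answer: $3940$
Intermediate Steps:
$3911 + Y{\left(17 + 12 \right)} = 3911 + \left(17 + 12\right) = 3911 + 29 = 3940$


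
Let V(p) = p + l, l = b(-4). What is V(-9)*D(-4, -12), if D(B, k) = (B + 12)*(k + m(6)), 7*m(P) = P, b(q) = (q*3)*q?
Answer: -24336/7 ≈ -3476.6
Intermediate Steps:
b(q) = 3*q² (b(q) = (3*q)*q = 3*q²)
m(P) = P/7
l = 48 (l = 3*(-4)² = 3*16 = 48)
V(p) = 48 + p (V(p) = p + 48 = 48 + p)
D(B, k) = (12 + B)*(6/7 + k) (D(B, k) = (B + 12)*(k + (⅐)*6) = (12 + B)*(k + 6/7) = (12 + B)*(6/7 + k))
V(-9)*D(-4, -12) = (48 - 9)*(72/7 + 12*(-12) + (6/7)*(-4) - 4*(-12)) = 39*(72/7 - 144 - 24/7 + 48) = 39*(-624/7) = -24336/7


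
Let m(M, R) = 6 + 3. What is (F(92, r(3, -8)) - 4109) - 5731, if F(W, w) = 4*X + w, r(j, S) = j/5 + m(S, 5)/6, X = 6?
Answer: -98139/10 ≈ -9813.9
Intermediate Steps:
m(M, R) = 9
r(j, S) = 3/2 + j/5 (r(j, S) = j/5 + 9/6 = j*(⅕) + 9*(⅙) = j/5 + 3/2 = 3/2 + j/5)
F(W, w) = 24 + w (F(W, w) = 4*6 + w = 24 + w)
(F(92, r(3, -8)) - 4109) - 5731 = ((24 + (3/2 + (⅕)*3)) - 4109) - 5731 = ((24 + (3/2 + ⅗)) - 4109) - 5731 = ((24 + 21/10) - 4109) - 5731 = (261/10 - 4109) - 5731 = -40829/10 - 5731 = -98139/10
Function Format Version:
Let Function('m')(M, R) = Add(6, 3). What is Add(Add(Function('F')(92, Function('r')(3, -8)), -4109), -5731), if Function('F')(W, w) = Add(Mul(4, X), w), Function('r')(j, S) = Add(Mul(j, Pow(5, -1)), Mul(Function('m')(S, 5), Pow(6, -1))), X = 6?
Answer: Rational(-98139, 10) ≈ -9813.9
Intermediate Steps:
Function('m')(M, R) = 9
Function('r')(j, S) = Add(Rational(3, 2), Mul(Rational(1, 5), j)) (Function('r')(j, S) = Add(Mul(j, Pow(5, -1)), Mul(9, Pow(6, -1))) = Add(Mul(j, Rational(1, 5)), Mul(9, Rational(1, 6))) = Add(Mul(Rational(1, 5), j), Rational(3, 2)) = Add(Rational(3, 2), Mul(Rational(1, 5), j)))
Function('F')(W, w) = Add(24, w) (Function('F')(W, w) = Add(Mul(4, 6), w) = Add(24, w))
Add(Add(Function('F')(92, Function('r')(3, -8)), -4109), -5731) = Add(Add(Add(24, Add(Rational(3, 2), Mul(Rational(1, 5), 3))), -4109), -5731) = Add(Add(Add(24, Add(Rational(3, 2), Rational(3, 5))), -4109), -5731) = Add(Add(Add(24, Rational(21, 10)), -4109), -5731) = Add(Add(Rational(261, 10), -4109), -5731) = Add(Rational(-40829, 10), -5731) = Rational(-98139, 10)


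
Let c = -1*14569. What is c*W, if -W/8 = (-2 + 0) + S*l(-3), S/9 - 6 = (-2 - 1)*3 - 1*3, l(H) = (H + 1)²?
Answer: -25408336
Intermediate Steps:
l(H) = (1 + H)²
S = -54 (S = 54 + 9*((-2 - 1)*3 - 1*3) = 54 + 9*(-3*3 - 3) = 54 + 9*(-9 - 3) = 54 + 9*(-12) = 54 - 108 = -54)
c = -14569
W = 1744 (W = -8*((-2 + 0) - 54*(1 - 3)²) = -8*(-2 - 54*(-2)²) = -8*(-2 - 54*4) = -8*(-2 - 216) = -8*(-218) = 1744)
c*W = -14569*1744 = -25408336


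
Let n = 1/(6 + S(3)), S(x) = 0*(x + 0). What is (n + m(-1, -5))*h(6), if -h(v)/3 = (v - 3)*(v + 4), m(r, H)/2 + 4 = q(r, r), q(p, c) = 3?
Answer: 165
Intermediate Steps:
S(x) = 0 (S(x) = 0*x = 0)
m(r, H) = -2 (m(r, H) = -8 + 2*3 = -8 + 6 = -2)
n = ⅙ (n = 1/(6 + 0) = 1/6 = ⅙ ≈ 0.16667)
h(v) = -3*(-3 + v)*(4 + v) (h(v) = -3*(v - 3)*(v + 4) = -3*(-3 + v)*(4 + v))
(n + m(-1, -5))*h(6) = (⅙ - 2)*(36 - 3*6 - 3*6²) = -11*(36 - 18 - 3*36)/6 = -11*(36 - 18 - 108)/6 = -11/6*(-90) = 165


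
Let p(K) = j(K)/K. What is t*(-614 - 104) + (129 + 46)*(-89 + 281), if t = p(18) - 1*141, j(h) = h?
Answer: 134120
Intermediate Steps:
p(K) = 1 (p(K) = K/K = 1)
t = -140 (t = 1 - 1*141 = 1 - 141 = -140)
t*(-614 - 104) + (129 + 46)*(-89 + 281) = -140*(-614 - 104) + (129 + 46)*(-89 + 281) = -140*(-718) + 175*192 = 100520 + 33600 = 134120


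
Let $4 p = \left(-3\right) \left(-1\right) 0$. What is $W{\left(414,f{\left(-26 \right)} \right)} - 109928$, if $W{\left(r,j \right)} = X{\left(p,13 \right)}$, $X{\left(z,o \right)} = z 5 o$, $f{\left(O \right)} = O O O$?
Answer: $-109928$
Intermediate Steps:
$f{\left(O \right)} = O^{3}$ ($f{\left(O \right)} = O^{2} O = O^{3}$)
$p = 0$ ($p = \frac{\left(-3\right) \left(-1\right) 0}{4} = \frac{3 \cdot 0}{4} = \frac{1}{4} \cdot 0 = 0$)
$X{\left(z,o \right)} = 5 o z$ ($X{\left(z,o \right)} = 5 z o = 5 o z$)
$W{\left(r,j \right)} = 0$ ($W{\left(r,j \right)} = 5 \cdot 13 \cdot 0 = 0$)
$W{\left(414,f{\left(-26 \right)} \right)} - 109928 = 0 - 109928 = -109928$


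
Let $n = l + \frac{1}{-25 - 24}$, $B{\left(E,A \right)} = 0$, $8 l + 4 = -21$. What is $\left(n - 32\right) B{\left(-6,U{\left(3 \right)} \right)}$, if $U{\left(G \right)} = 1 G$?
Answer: $0$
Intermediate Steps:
$l = - \frac{25}{8}$ ($l = - \frac{1}{2} + \frac{1}{8} \left(-21\right) = - \frac{1}{2} - \frac{21}{8} = - \frac{25}{8} \approx -3.125$)
$U{\left(G \right)} = G$
$n = - \frac{1233}{392}$ ($n = - \frac{25}{8} + \frac{1}{-25 - 24} = - \frac{25}{8} + \frac{1}{-49} = - \frac{25}{8} - \frac{1}{49} = - \frac{1233}{392} \approx -3.1454$)
$\left(n - 32\right) B{\left(-6,U{\left(3 \right)} \right)} = \left(- \frac{1233}{392} - 32\right) 0 = \left(- \frac{13777}{392}\right) 0 = 0$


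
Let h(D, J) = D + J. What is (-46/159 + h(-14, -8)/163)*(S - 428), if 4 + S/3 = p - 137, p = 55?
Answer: 7543256/25917 ≈ 291.05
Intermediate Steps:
S = -258 (S = -12 + 3*(55 - 137) = -12 + 3*(-82) = -12 - 246 = -258)
(-46/159 + h(-14, -8)/163)*(S - 428) = (-46/159 + (-14 - 8)/163)*(-258 - 428) = (-46*1/159 - 22*1/163)*(-686) = (-46/159 - 22/163)*(-686) = -10996/25917*(-686) = 7543256/25917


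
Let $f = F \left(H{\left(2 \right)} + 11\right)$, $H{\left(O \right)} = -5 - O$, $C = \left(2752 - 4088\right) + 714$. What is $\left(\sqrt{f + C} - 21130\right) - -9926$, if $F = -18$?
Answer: $-11204 + i \sqrt{694} \approx -11204.0 + 26.344 i$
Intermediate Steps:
$C = -622$ ($C = -1336 + 714 = -622$)
$f = -72$ ($f = - 18 \left(\left(-5 - 2\right) + 11\right) = - 18 \left(-7 + 11\right) = \left(-18\right) 4 = -72$)
$\left(\sqrt{f + C} - 21130\right) - -9926 = \left(\sqrt{-72 - 622} - 21130\right) - -9926 = \left(\sqrt{-694} - 21130\right) + 9926 = \left(i \sqrt{694} - 21130\right) + 9926 = \left(-21130 + i \sqrt{694}\right) + 9926 = -11204 + i \sqrt{694}$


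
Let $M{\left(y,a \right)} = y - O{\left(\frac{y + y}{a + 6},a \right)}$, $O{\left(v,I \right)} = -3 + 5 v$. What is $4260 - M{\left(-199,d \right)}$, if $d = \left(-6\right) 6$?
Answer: $\frac{13567}{3} \approx 4522.3$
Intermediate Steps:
$d = -36$
$M{\left(y,a \right)} = 3 + y - \frac{10 y}{6 + a}$ ($M{\left(y,a \right)} = y - \left(-3 + 5 \frac{y + y}{a + 6}\right) = y - \left(-3 + 5 \frac{2 y}{6 + a}\right) = y - \left(-3 + \frac{10 y}{6 + a}\right) = 3 + y - \frac{10 y}{6 + a}$)
$4260 - M{\left(-199,d \right)} = 4260 - \frac{\left(-10\right) \left(-199\right) + \left(3 - 199\right) \left(6 - 36\right)}{6 - 36} = 4260 - \frac{1990 - -5880}{-30} = 4260 - - \frac{1990 + 5880}{30} = 4260 - \left(- \frac{1}{30}\right) 7870 = 4260 - - \frac{787}{3} = 4260 + \frac{787}{3} = \frac{13567}{3}$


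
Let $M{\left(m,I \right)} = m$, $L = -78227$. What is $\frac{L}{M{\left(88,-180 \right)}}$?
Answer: $- \frac{78227}{88} \approx -888.94$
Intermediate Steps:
$\frac{L}{M{\left(88,-180 \right)}} = - \frac{78227}{88}$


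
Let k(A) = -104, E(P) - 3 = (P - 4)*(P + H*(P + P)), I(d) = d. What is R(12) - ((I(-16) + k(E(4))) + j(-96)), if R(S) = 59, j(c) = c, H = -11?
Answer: 275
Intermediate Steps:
E(P) = 3 - 21*P*(-4 + P) (E(P) = 3 + (P - 4)*(P - 11*(P + P)) = 3 + (-4 + P)*(P - 22*P) = 3 + (-4 + P)*(-21*P) = 3 - 21*P*(-4 + P))
R(12) - ((I(-16) + k(E(4))) + j(-96)) = 59 - ((-16 - 104) - 96) = 59 - (-120 - 96) = 59 - 1*(-216) = 59 + 216 = 275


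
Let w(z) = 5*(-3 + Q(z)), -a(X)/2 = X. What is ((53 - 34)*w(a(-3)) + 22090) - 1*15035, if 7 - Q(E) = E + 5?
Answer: 6390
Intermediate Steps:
Q(E) = 2 - E (Q(E) = 7 - (E + 5) = 7 - (5 + E) = 7 + (-5 - E) = 2 - E)
a(X) = -2*X
w(z) = -5 - 5*z (w(z) = 5*(-3 + (2 - z)) = 5*(-1 - z) = -5 - 5*z)
((53 - 34)*w(a(-3)) + 22090) - 1*15035 = ((53 - 34)*(-5 - (-10)*(-3)) + 22090) - 1*15035 = (19*(-5 - 5*6) + 22090) - 15035 = (19*(-5 - 30) + 22090) - 15035 = (19*(-35) + 22090) - 15035 = (-665 + 22090) - 15035 = 21425 - 15035 = 6390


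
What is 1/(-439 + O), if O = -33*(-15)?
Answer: 1/56 ≈ 0.017857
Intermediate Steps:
O = 495
1/(-439 + O) = 1/(-439 + 495) = 1/56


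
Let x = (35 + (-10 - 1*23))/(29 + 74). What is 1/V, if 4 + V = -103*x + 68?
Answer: 1/62 ≈ 0.016129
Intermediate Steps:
x = 2/103 (x = (35 + (-10 - 23))/103 = (35 - 33)*(1/103) = 2*(1/103) = 2/103 ≈ 0.019417)
V = 62 (V = -4 + (-103*2/103 + 68) = -4 + (-2 + 68) = -4 + 66 = 62)
1/V = 1/62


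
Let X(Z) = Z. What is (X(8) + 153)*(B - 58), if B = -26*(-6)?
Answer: 15778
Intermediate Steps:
B = 156
(X(8) + 153)*(B - 58) = (8 + 153)*(156 - 58) = 161*98 = 15778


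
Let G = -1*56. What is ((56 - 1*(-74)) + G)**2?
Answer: 5476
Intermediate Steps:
G = -56
((56 - 1*(-74)) + G)**2 = ((56 - 1*(-74)) - 56)**2 = ((56 + 74) - 56)**2 = (130 - 56)**2 = 74**2 = 5476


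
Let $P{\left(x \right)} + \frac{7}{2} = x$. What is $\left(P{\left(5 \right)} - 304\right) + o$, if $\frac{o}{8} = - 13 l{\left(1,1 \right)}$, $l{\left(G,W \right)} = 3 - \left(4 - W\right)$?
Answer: $- \frac{605}{2} \approx -302.5$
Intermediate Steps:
$P{\left(x \right)} = - \frac{7}{2} + x$
$l{\left(G,W \right)} = -1 + W$ ($l{\left(G,W \right)} = 3 + \left(-4 + W\right) = -1 + W$)
$o = 0$ ($o = 8 \left(- 13 \left(-1 + 1\right)\right) = 8 \left(\left(-13\right) 0\right) = 8 \cdot 0 = 0$)
$\left(P{\left(5 \right)} - 304\right) + o = \left(\left(- \frac{7}{2} + 5\right) - 304\right) + 0 = \left(\frac{3}{2} - 304\right) + 0 = - \frac{605}{2} + 0 = - \frac{605}{2}$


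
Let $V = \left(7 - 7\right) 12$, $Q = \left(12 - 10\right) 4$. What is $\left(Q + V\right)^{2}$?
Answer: $64$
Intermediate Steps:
$Q = 8$ ($Q = 2 \cdot 4 = 8$)
$V = 0$ ($V = 0 \cdot 12 = 0$)
$\left(Q + V\right)^{2} = \left(8 + 0\right)^{2} = 8^{2} = 64$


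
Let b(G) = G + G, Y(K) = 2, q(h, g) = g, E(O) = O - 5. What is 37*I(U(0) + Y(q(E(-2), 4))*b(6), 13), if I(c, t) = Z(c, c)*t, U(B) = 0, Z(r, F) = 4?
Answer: 1924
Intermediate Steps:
E(O) = -5 + O
b(G) = 2*G
I(c, t) = 4*t
37*I(U(0) + Y(q(E(-2), 4))*b(6), 13) = 37*(4*13) = 37*52 = 1924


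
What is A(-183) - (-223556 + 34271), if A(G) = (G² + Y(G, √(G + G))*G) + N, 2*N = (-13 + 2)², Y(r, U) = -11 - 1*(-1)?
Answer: 449329/2 ≈ 2.2466e+5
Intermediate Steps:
Y(r, U) = -10 (Y(r, U) = -11 + 1 = -10)
N = 121/2 (N = (-13 + 2)²/2 = (½)*(-11)² = (½)*121 = 121/2 ≈ 60.500)
A(G) = 121/2 + G² - 10*G (A(G) = (G² - 10*G) + 121/2 = 121/2 + G² - 10*G)
A(-183) - (-223556 + 34271) = (121/2 + (-183)² - 10*(-183)) - (-223556 + 34271) = (121/2 + 33489 + 1830) - 1*(-189285) = 70759/2 + 189285 = 449329/2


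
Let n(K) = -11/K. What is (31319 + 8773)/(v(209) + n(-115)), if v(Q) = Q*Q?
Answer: 768430/837221 ≈ 0.91783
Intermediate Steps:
v(Q) = Q²
(31319 + 8773)/(v(209) + n(-115)) = (31319 + 8773)/(209² - 11/(-115)) = 40092/(43681 - 11*(-1/115)) = 40092/(43681 + 11/115) = 40092/(5023326/115) = 40092*(115/5023326) = 768430/837221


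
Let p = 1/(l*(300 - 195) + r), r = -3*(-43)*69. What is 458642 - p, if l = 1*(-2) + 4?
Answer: 4178687261/9111 ≈ 4.5864e+5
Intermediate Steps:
l = 2 (l = -2 + 4 = 2)
r = 8901 (r = 129*69 = 8901)
p = 1/9111 (p = 1/(2*(300 - 195) + 8901) = 1/(2*105 + 8901) = 1/(210 + 8901) = 1/9111 ≈ 0.00010976)
458642 - p = 458642 - 1*1/9111 = 458642 - 1/9111 = 4178687261/9111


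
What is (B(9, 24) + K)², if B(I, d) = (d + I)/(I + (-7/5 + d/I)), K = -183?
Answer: 6335289/196 ≈ 32323.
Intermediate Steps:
B(I, d) = (I + d)/(-7/5 + I + d/I) (B(I, d) = (I + d)/(I + (-7*⅕ + d/I)) = (I + d)/(I + (-7/5 + d/I)) = (I + d)/(-7/5 + I + d/I))
(B(9, 24) + K)² = (5*9*(9 + 24)/(-7*9 + 5*24 + 5*9²) - 183)² = (5*9*33/(-63 + 120 + 5*81) - 183)² = (5*9*33/(-63 + 120 + 405) - 183)² = (5*9*33/462 - 183)² = (5*9*(1/462)*33 - 183)² = (45/14 - 183)² = (-2517/14)² = 6335289/196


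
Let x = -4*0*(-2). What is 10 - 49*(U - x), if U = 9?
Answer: -431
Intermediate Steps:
x = 0 (x = 0*(-2) = 0)
10 - 49*(U - x) = 10 - 49*(9 - 1*0) = 10 - 49*(9 + 0) = 10 - 49*9 = 10 - 441 = -431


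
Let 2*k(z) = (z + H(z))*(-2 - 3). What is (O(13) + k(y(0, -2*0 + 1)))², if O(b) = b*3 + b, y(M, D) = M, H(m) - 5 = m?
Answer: 6241/4 ≈ 1560.3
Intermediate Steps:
H(m) = 5 + m
O(b) = 4*b (O(b) = 3*b + b = 4*b)
k(z) = -25/2 - 5*z (k(z) = ((z + (5 + z))*(-2 - 3))/2 = ((5 + 2*z)*(-5))/2 = (-25 - 10*z)/2 = -25/2 - 5*z)
(O(13) + k(y(0, -2*0 + 1)))² = (4*13 + (-25/2 - 5*0))² = (52 + (-25/2 + 0))² = (52 - 25/2)² = (79/2)² = 6241/4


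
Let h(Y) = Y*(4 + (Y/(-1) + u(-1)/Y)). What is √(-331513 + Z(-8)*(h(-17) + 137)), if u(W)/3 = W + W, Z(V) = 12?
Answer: 5*I*√13369 ≈ 578.12*I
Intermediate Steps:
u(W) = 6*W (u(W) = 3*(W + W) = 3*(2*W) = 6*W)
h(Y) = Y*(4 - Y - 6/Y) (h(Y) = Y*(4 + (Y/(-1) + (6*(-1))/Y)) = Y*(4 + (Y*(-1) - 6/Y)) = Y*(4 + (-Y - 6/Y)) = Y*(4 - Y - 6/Y))
√(-331513 + Z(-8)*(h(-17) + 137)) = √(-331513 + 12*((-6 - 1*(-17)² + 4*(-17)) + 137)) = √(-331513 + 12*((-6 - 1*289 - 68) + 137)) = √(-331513 + 12*((-6 - 289 - 68) + 137)) = √(-331513 + 12*(-363 + 137)) = √(-331513 + 12*(-226)) = √(-331513 - 2712) = √(-334225) = 5*I*√13369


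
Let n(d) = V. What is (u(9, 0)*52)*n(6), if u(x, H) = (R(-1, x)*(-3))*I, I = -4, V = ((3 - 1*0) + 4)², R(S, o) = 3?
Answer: 91728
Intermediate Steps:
V = 49 (V = ((3 + 0) + 4)² = (3 + 4)² = 7² = 49)
n(d) = 49
u(x, H) = 36 (u(x, H) = (3*(-3))*(-4) = -9*(-4) = 36)
(u(9, 0)*52)*n(6) = (36*52)*49 = 1872*49 = 91728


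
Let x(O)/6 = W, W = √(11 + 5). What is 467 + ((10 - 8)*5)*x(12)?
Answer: 707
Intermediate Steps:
W = 4 (W = √16 = 4)
x(O) = 24 (x(O) = 6*4 = 24)
467 + ((10 - 8)*5)*x(12) = 467 + ((10 - 8)*5)*24 = 467 + (2*5)*24 = 467 + 10*24 = 467 + 240 = 707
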